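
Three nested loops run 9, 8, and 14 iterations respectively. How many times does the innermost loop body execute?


Loop 1 (outermost): 9 iterations
Loop 2 (middle): 8 iterations per outer
Loop 3 (innermost): 14 iterations per middle
Total = 9 * 8 * 14 = 1008


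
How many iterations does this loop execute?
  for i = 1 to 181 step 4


The loop variable i takes values starting at 1 and increments by 4 each iteration.
Sequence: i = 1, 5, 9, 13, 17, 21, 25, 29, 33, ...
The upper bound 181 is inclusive, so the count is floor((last - first) / step) + 1:
floor((181 - 1) / 4) + 1 = floor(180/4) + 1 = 45 + 1 = 46


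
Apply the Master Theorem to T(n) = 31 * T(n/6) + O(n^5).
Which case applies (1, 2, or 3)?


The Master Theorem: T(n) = a*T(n/b) + O(n^c)
  a = 31, b = 6, c = 5
log_b(a) = log_6(31) ~ 1.917
Compare b^c with a: 6^5 = 7776 > 31, so c > log_b(a).
Since c > log_b(a), Case 3 applies.
T(n) = O(n^5)
Master Theorem case = 3


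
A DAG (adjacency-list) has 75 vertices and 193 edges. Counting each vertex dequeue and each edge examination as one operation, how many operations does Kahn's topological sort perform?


V = 75 (vertex processing)
E = 193 (edge processing)
V + E = 75 + 193 = 268


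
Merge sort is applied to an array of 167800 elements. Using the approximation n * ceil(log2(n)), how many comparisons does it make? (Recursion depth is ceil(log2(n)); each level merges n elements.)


Merge sort divides the array into halves recursively.
Number of levels = ceil(log2(167800)) = 18
At each level, approximately n = 167800 comparisons are needed for merging.
Total comparisons ~ n * ceil(log2(n)) = 167800 * 18 = 3020400


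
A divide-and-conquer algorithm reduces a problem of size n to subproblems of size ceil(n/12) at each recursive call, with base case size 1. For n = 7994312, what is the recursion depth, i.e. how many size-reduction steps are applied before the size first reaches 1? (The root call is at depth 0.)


Each step divides the size by 12 (rounding up); after k steps the size is ceil(n/12^k), which equals 1 exactly when 12^k >= n.
So the depth is the smallest k with 12^k >= 7994312, i.e. ceil(log_12(7994312)).
12^6 = 2985984 < 7994312 <= 35831808 = 12^7
Recursion depth = 7


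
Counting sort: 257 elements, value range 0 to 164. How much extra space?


n = 257 (output array)
k = 165 (count array for 165 distinct values)
Extra space = 257 + 165 = 422


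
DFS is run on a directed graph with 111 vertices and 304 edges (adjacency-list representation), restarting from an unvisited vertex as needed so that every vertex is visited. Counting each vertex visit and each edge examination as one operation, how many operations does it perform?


A full DFS traversal processes each vertex exactly once (push/pop on stack).
Each directed edge is examined once.
V = 111, E = 304
V + E = 415


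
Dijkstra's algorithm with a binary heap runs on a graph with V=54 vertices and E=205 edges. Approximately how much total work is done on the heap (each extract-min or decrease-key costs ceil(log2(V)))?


Dijkstra with a binary heap: each vertex is extracted once, each edge may relax once.
Each heap operation costs O(log V).
V + E = 54 + 205 = 259
ceil(log2(54)) = 6 (since 2^5 = 32 < 54 <= 64 = 2^6)
Total heap work = (V+E) * ceil(log2(V)) = 259 * 6 = 1554


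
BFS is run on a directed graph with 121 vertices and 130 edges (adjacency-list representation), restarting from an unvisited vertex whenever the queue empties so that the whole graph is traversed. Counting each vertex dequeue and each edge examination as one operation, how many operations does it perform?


A full BFS traversal dequeues each vertex exactly once and examines each directed edge exactly once.
V = 121 (vertex processing cost)
E = 130 (edge examination cost)
Total operations proportional to V + E = 121 + 130 = 251


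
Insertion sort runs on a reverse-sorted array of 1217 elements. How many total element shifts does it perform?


Sum of shifts = 1 + 2 + 3 + ... + 1216
= 1217 * 1216 / 2
= 1479872 / 2
= 739936


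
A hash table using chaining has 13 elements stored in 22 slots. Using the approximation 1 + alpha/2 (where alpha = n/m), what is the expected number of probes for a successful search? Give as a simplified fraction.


Load factor alpha = n/m = 13/22
Expected probes = 1 + alpha/2 = 1 + 13/(2*22)
= 1 + 13/44
= 44/44 + 13/44
= 57/44


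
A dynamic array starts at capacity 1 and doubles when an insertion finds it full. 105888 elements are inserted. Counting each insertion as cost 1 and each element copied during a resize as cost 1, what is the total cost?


n = 105888
Insertion costs: 105888
Resizes copy 1, 2, 4, ... up to the largest power of 2 that is <= n-1 = 105887, i.e. 65536.
Copy costs = 1 + 2 + 4 + 8 + 16 + 32 + 64 + 128 + 256 + 512 + 1024 + 2048 + 4096 + 8192 + 16384 + 32768 + 65536 = 131071
Total = 105888 + 131071 = 236959


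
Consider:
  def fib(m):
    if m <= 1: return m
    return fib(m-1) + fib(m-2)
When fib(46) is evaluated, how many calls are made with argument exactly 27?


Let N(m) = number of times fib(m) is called while evaluating fib(46).
N(46) = 1 (the initial call).
N(45) = 1 (only fib(46) calls it).
For 1 <= m <= 44: fib(m) is called by fib(m+1) and fib(m+2), so
  N(m) = N(m+1) + N(m+2).
fib(0) is called only by fib(2), so N(0) = N(2).
Walk down from m=46:
  N(46)=1, N(45)=1, N(44)=2, N(43)=3, N(42)=5, N(41)=8, N(40)=13, N(39)=21, N(38)=34, N(37)=55, N(36)=89, N(35)=144, N(34)=233, N(33)=377, N(32)=610, N(31)=987, N(30)=1597, N(29)=2584, N(28)=4181, N(27)=6765
N(27) = 6765


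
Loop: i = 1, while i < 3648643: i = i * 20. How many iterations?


i multiplies by 20 each step:
i = 1 -> 20 -> 400 -> 8000 -> 160000 -> 3200000 -> 64000000 (stop)
Iterations = ceil(log_20(3648643)) = 6


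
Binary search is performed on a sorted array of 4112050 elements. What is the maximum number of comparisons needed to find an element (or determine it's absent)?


Binary search halves the search space each comparison:
  Step 1: search space = 4112050 -> 2056025
  Step 2: search space = 2056025 -> 1028012
  Step 3: search space = 1028012 -> 514006
  Step 4: search space = 514006 -> 257003
  Step 5: search space = 257003 -> 128501
  Step 6: search space = 128501 -> 64250
  Step 7: search space = 64250 -> 32125
  Step 8: search space = 32125 -> 16062
  Step 9: search space = 16062 -> 8031
  Step 10: search space = 8031 -> 4015
  Step 11: search space = 4015 -> 2007
  Step 12: search space = 2007 -> 1003
  Step 13: search space = 1003 -> 501
  Step 14: search space = 501 -> 250
  Step 15: search space = 250 -> 125
  Step 16: search space = 125 -> 62
  Step 17: search space = 62 -> 31
  Step 18: search space = 31 -> 15
  Step 19: search space = 15 -> 7
  Step 20: search space = 7 -> 3
  Step 21: search space = 3 -> 1
  Step 22: search space = 1 (final check)
Maximum comparisons = floor(log2(4112050)) + 1 = 21 + 1 = 22


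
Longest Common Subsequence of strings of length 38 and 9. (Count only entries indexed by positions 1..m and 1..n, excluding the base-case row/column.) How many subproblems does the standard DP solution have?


DP table indexed by positions in both strings.
First string: 38 positions
Second string: 9 positions
Total = 38 * 9 = 342


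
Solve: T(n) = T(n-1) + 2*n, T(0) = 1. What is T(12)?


Expanding the recurrence:
T(12) = T(11) + 2*12
       = T(10) + 2*11 + 2*12
       ...
       = T(0) + 2*(1 + 2 + ... + 12)
       = 1 + 2 * 12*13/2
       = 1 + 2 * 78
       = 1 + 156 = 157


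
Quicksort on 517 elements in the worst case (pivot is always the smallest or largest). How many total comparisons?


In the worst case, each partition step picks the worst pivot:
  Partition 1: 516 comparisons (n-1 elements to compare)
  Partition 2: 515 comparisons
  Partition 3: 514 comparisons
  Partition 4: 513 comparisons
  Partition 5: 512 comparisons
  ...
  Last partition: 0 comparisons
Total = (n-1) + (n-2) + ... + 1 + 0 = n*(n-1)/2
= 517*516/2 = 133386


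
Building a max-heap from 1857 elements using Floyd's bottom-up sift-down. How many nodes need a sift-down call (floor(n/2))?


In a heap of 1857 elements (0-indexed array):
  Last element index: 1856
  Parent of last element: floor((1856 - 1) / 2) = 927
  Internal nodes: indices 0 to 927
  Count = floor(1857/2) = 928


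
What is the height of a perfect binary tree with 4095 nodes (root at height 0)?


A perfect binary tree with 4095 nodes:
  4095 = 2^12 - 1
  Levels: 0, 1, ..., 11
  Height = 11


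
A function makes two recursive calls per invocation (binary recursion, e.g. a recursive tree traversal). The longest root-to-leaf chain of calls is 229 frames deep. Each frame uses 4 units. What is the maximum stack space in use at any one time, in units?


Binary recursion: the two calls run one after the other, so only one root-to-leaf chain of frames is on the stack at a time.
Maximum depth (longest chain) = 229 frames
Each frame = 4 units
Max stack space = 229 * 4 = 916


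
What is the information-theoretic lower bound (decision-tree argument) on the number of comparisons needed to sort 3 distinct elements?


A binary decision tree of height h has at most 2^h leaves and needs at least n! of them, so h >= ceil(log2(n!)).
Compute 3! as a running product:
  x2 = 2, x3 = 6
3! = 6
Bracket between powers of 2:
  2^2 = 4 < 6 <= 8 = 2^3
So ceil(log2(3!)) = 3


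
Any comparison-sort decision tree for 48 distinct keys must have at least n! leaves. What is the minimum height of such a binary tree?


A binary decision tree of height h has at most 2^h leaves and needs at least n! of them, so h >= ceil(log2(n!)).
48! is far too large to multiply out, so use Stirling's series:
  ln(n!) ~ n ln n - n + (1/2) ln(2 pi n) + 1/(12n)  (error below 1/(360 n^3), negligible here)
  ln(48) = 3.8712010
  n ln n = 48 * 3.8712010 = 185.8176
  (1/2) ln(2 pi * 48) = (1/2) ln(301.5929) = 2.8545
  1/(12*48) = 0.0017
  ln(48!) ~ 185.8176 - 48 + 2.8545 + 0.0017 = 140.6738
Convert to base 2: log2(48!) = 140.6738 / ln 2 = 140.6738 / 0.69314718 = 202.9494
ceil(202.9494) = 203


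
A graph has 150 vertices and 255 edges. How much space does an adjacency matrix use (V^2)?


Adjacency matrix: V x V grid of entries
Space = V^2 = 150^2 = 150 * 150 = 22500


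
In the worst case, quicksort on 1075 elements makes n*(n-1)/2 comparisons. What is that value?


Sum of comparisons per partition:
1074 + 1073 + ... + 1 + 0
= 1075 * (1075 - 1) / 2
= 1075 * 1074 / 2
= 577275


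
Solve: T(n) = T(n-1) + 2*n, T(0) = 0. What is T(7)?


Expanding the recurrence:
T(7) = T(6) + 2*7
       = T(5) + 2*6 + 2*7
       ...
       = T(0) + 2*(1 + 2 + ... + 7)
       = 0 + 2 * 7*8/2
       = 0 + 2 * 28
       = 0 + 56 = 56


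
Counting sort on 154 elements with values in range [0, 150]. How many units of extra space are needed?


Output array size: 154 (to store sorted result)
Count array size: 151 (one slot per possible value, range 0 to 150)
Total extra space = 154 + 151 = 305


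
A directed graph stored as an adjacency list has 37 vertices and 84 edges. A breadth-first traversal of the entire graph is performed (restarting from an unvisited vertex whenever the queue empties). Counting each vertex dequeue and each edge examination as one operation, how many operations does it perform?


A full BFS traversal dequeues each vertex once and examines each edge once.
Vertex visits: 37
Edge visits: 84
V + E = 37 + 84 = 121


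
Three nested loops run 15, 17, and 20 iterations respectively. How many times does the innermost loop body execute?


Loop 1 (outermost): 15 iterations
Loop 2 (middle): 17 iterations per outer
Loop 3 (innermost): 20 iterations per middle
Total = 15 * 17 * 20 = 5100


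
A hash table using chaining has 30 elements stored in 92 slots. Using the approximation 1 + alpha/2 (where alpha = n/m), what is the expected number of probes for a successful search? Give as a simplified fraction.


Load factor alpha = n/m = 30/92
Expected probes = 1 + alpha/2 = 1 + 30/(2*92)
= 1 + 30/184
= 184/184 + 30/184
= 214/184
Simplify: 107/92


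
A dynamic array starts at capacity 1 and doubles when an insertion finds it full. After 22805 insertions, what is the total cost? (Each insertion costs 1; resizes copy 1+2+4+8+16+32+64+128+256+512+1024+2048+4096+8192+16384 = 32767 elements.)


Insertion cost: 22805 (one per element)
Resizes occur just before inserting elements 2, 3, 5, 9, ...
Elements copied at each resize: 1 + 2 + 4 + 8 + 16 + 32 + 64 + 128 + 256 + 512 + 1024 + 2048 + 4096 + 8192 + 16384
Sum of copies = 32767 (geometric series: 2^k - 1)
Total = 22805 + 32767 = 55572


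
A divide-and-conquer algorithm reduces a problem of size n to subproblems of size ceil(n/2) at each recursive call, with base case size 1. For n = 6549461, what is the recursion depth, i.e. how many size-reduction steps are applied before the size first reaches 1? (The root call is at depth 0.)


Each step divides the size by 2 (rounding up); after k steps the size is ceil(n/2^k), which equals 1 exactly when 2^k >= n.
So the depth is the smallest k with 2^k >= 6549461, i.e. ceil(log_2(6549461)).
2^22 = 4194304 < 6549461 <= 8388608 = 2^23
Recursion depth = 23


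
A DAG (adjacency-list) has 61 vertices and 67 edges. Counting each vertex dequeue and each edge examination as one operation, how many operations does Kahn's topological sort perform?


V = 61 (vertex processing)
E = 67 (edge processing)
V + E = 61 + 67 = 128


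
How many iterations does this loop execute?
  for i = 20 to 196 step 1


The loop variable i takes values starting at 20 and increments by 1 each iteration.
Sequence: i = 20, 21, 22, 23, 24, 25, 26, 27, 28, ...
The upper bound 196 is inclusive, so the count is floor((last - first) / step) + 1:
floor((196 - 20) / 1) + 1 = floor(176/1) + 1 = 176 + 1 = 177


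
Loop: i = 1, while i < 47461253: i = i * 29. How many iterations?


i multiplies by 29 each step:
i = 1 -> 29 -> 841 -> 24389 -> 707281 -> 20511149 -> 594823321 (stop)
Iterations = ceil(log_29(47461253)) = 6


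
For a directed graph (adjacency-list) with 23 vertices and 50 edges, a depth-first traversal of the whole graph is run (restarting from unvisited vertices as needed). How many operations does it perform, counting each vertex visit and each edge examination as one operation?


A full DFS traversal visits each vertex once and examines each edge once.
V = 23
E = 50
Sum = 23 + 50 = 73


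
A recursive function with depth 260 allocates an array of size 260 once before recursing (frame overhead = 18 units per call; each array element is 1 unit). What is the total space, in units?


Array allocation: 260 units (allocated once)
Stack frames: 260 deep * 18 per frame = 4680 units
Total = 260 + 4680 = 4940


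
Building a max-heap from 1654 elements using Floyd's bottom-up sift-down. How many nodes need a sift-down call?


In a heap of 1654 elements (0-indexed array):
  Last element index: 1653
  Parent of last element: floor((1653 - 1) / 2) = 826
  Internal nodes: indices 0 to 826
  Count = floor(1654/2) = 827


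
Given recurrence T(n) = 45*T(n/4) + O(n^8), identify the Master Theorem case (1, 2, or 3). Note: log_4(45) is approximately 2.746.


Master Theorem parameters: a=45, b=4, c=8
log_b(a) = 2.746
Compare b^c with a: 4^8 = 65536 > 45, so c > log_b(a).
Comparing c=8 vs log_b(a)=2.746:
8 > 2.746 => Case 3
Result: T(n) = O(n^8)
Master Theorem case = 3


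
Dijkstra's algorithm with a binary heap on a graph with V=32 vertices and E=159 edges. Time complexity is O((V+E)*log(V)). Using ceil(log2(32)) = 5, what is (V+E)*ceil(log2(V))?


Dijkstra with a binary heap: each vertex is extracted once, each edge may relax once.
Each heap operation costs O(log V).
V + E = 32 + 159 = 191
ceil(log2(32)) = 5 (since 2^4 = 16 < 32 <= 32 = 2^5)
Total heap work = (V+E) * ceil(log2(V)) = 191 * 5 = 955


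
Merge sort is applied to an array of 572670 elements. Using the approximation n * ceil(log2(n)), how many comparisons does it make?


Merge sort divides the array into halves recursively.
Number of levels = ceil(log2(572670)) = 20
At each level, approximately n = 572670 comparisons are needed for merging.
Total comparisons ~ n * ceil(log2(n)) = 572670 * 20 = 11453400


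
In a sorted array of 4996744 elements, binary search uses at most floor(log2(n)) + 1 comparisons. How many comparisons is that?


Halving sequence: 4996744 -> 2498372 -> 1249186 -> 624593 -> 312296 -> 156148 -> 78074 -> 39037 -> 19518 -> 9759 -> 4879 -> 2439 -> 1219 -> 609 -> 304 -> 152 -> 76 -> 38 -> 19 -> 9 -> 4 -> 2 -> 1
Number of halvings = 22
Max comparisons = 22 + 1 = 23


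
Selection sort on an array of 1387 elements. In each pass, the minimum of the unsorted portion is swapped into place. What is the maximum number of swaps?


Selection sort performs one swap per pass:
  Pass 1: find min in positions 0 to 1386, swap with position 0
  Pass 2: find min in positions 1 to 1386, swap with position 1
  Pass 3: find min in positions 2 to 1386, swap with position 2
  Pass 4: find min in positions 3 to 1386, swap with position 3
  Pass 5: find min in positions 4 to 1386, swap with position 4
  ... (1381 more passes)
Total passes (and swaps) = n - 1 = 1387 - 1 = 1386


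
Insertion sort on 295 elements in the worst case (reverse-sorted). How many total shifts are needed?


In the worst case (reverse-sorted), each element shifts past all previous:
  Element 1: 1 shifts
  Element 2: 2 shifts
  Element 3: 3 shifts
  Element 4: 4 shifts
  Element 5: 5 shifts
  ...
  Element 294: 294 shifts
Total = 1 + 2 + ... + 294
= 295*(295-1)/2 = 43365


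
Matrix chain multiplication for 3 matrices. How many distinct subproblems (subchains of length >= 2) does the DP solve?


Subproblems are indexed by (i, j) where i < j.
Number of such pairs = n*(n-1)/2
= 3 * 2 / 2
= 3


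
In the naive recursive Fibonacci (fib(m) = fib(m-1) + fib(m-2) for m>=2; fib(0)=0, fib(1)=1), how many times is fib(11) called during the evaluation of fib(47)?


Let N(m) = number of times fib(m) is called while evaluating fib(47).
N(47) = 1 (the initial call).
N(46) = 1 (only fib(47) calls it).
For 1 <= m <= 45: fib(m) is called by fib(m+1) and fib(m+2), so
  N(m) = N(m+1) + N(m+2).
fib(0) is called only by fib(2), so N(0) = N(2).
Walk down from m=47:
  N(47)=1, N(46)=1, N(45)=2, N(44)=3, N(43)=5, N(42)=8, N(41)=13, N(40)=21, N(39)=34, N(38)=55, N(37)=89, N(36)=144, N(35)=233, N(34)=377, N(33)=610, N(32)=987, N(31)=1597, N(30)=2584, N(29)=4181, N(28)=6765, N(27)=10946, N(26)=17711, N(25)=28657, N(24)=46368, N(23)=75025, N(22)=121393, N(21)=196418, N(20)=317811, N(19)=514229, N(18)=832040, N(17)=1346269, N(16)=2178309, N(15)=3524578, N(14)=5702887, N(13)=9227465, N(12)=14930352, N(11)=24157817
N(11) = 24157817


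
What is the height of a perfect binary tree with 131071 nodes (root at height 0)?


A perfect binary tree with 131071 nodes:
  131071 = 2^17 - 1
  Levels: 0, 1, ..., 16
  Height = 16


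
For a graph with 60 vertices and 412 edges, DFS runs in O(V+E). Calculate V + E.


A full DFS traversal visits each vertex once and examines each edge once.
V = 60
E = 412
Sum = 60 + 412 = 472


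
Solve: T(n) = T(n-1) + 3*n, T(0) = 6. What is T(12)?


Expanding the recurrence:
T(12) = T(11) + 3*12
       = T(10) + 3*11 + 3*12
       ...
       = T(0) + 3*(1 + 2 + ... + 12)
       = 6 + 3 * 12*13/2
       = 6 + 3 * 78
       = 6 + 234 = 240


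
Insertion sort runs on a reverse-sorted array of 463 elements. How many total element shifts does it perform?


Sum of shifts = 1 + 2 + 3 + ... + 462
= 463 * 462 / 2
= 213906 / 2
= 106953


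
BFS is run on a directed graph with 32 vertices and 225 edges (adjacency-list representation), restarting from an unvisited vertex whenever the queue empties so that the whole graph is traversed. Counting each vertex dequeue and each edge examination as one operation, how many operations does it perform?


A full BFS traversal dequeues each vertex exactly once and examines each directed edge exactly once.
V = 32 (vertex processing cost)
E = 225 (edge examination cost)
Total operations proportional to V + E = 32 + 225 = 257


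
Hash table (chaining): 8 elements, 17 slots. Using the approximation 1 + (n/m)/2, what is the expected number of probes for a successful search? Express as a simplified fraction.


Computing expected probes:
alpha = 8/17
= 1 + alpha/2
= 1 + 8/(2*17)
= (2*17 + 8) / (2*17)
= 42/34 = 21/17


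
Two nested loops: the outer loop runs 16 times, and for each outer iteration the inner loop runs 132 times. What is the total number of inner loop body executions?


Outer loop: 16 iterations
Inner loop: 132 iterations per outer iteration
Total = 16 * 132 = 2112


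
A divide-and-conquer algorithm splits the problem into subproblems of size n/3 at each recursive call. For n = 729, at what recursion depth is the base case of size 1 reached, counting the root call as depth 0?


At each depth, the problem size is divided by 3:
  Depth 0: problem size = 729
  Depth 1: problem size = 243
  Depth 2: problem size = 81
  Depth 3: problem size = 27
  Depth 4: problem size = 9
  Depth 5: problem size = 3
  Depth 6: problem size = 1 (base case)
The base case is reached at depth log_3(729) = 6 (the tree has 7 levels counting depth 0, but the depth asked for is 6).
Recursion depth = 6


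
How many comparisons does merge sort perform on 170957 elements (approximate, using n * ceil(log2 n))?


Recursion depth: ceil(log2(170957)) = 18
Each recursion level merges n = 170957 elements
Total = 170957 * 18 = 3077226


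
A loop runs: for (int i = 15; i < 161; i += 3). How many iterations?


Loop starts at i = 15, increments by 3, stops when i >= 161.
Number of iterations = ceil((161 - 15) / 3)
= ceil(146 / 3)
= 49


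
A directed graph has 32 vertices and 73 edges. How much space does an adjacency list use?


Adjacency list: one list head per vertex + one entry per edge
Vertex heads: 32
Edge entries: 73
Total = 32 + 73 = 105


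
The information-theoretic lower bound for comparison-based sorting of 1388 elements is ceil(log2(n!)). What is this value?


A binary decision tree of height h has at most 2^h leaves and needs at least n! of them, so h >= ceil(log2(n!)).
1388! is far too large to multiply out, so use Stirling's series:
  ln(n!) ~ n ln n - n + (1/2) ln(2 pi n) + 1/(12n)  (error below 1/(360 n^3), negligible here)
  ln(1388) = 7.2356191
  n ln n = 1388 * 7.2356191 = 10043.0393
  (1/2) ln(2 pi * 1388) = (1/2) ln(8721.0612) = 4.5367
  1/(12*1388) = 0.0001
  ln(1388!) ~ 10043.0393 - 1388 + 4.5367 + 0.0001 = 8659.5761
Convert to base 2: log2(1388!) = 8659.5761 / ln 2 = 8659.5761 / 0.69314718 = 12493.1275
ceil(12493.1275) = 12494


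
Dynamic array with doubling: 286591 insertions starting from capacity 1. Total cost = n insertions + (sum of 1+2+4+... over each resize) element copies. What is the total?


n = 286591
Insertion costs: 286591
Resizes copy 1, 2, 4, ... up to the largest power of 2 that is <= n-1 = 286590, i.e. 262144.
Copy costs = 1 + 2 + 4 + 8 + 16 + 32 + 64 + 128 + 256 + 512 + 1024 + 2048 + 4096 + 8192 + 16384 + 32768 + 65536 + 131072 + 262144 = 524287
Total = 286591 + 524287 = 810878


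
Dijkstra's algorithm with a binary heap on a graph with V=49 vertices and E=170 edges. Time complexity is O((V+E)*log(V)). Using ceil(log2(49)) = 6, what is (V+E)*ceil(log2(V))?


Dijkstra with a binary heap: each vertex is extracted once, each edge may relax once.
Each heap operation costs O(log V).
V + E = 49 + 170 = 219
ceil(log2(49)) = 6 (since 2^5 = 32 < 49 <= 64 = 2^6)
Total heap work = (V+E) * ceil(log2(V)) = 219 * 6 = 1314


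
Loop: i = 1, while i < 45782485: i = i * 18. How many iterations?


i multiplies by 18 each step:
i = 1 -> 18 -> 324 -> 5832 -> 104976 -> 1889568 -> 34012224 -> 612220032 (stop)
Iterations = ceil(log_18(45782485)) = 7


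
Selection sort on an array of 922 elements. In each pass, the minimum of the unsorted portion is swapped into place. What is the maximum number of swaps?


Selection sort performs one swap per pass:
  Pass 1: find min in positions 0 to 921, swap with position 0
  Pass 2: find min in positions 1 to 921, swap with position 1
  Pass 3: find min in positions 2 to 921, swap with position 2
  Pass 4: find min in positions 3 to 921, swap with position 3
  Pass 5: find min in positions 4 to 921, swap with position 4
  ... (916 more passes)
Total passes (and swaps) = n - 1 = 922 - 1 = 921


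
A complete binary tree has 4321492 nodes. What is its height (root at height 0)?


In a complete binary tree, level k holds nodes 2^k .. 2^(k+1)-1 (1-indexed).
Height = floor(log2(n)) = floor(log2(4321492)) = 22
Check: 2^22 = 4194304 <= 4321492 < 8388608 = 2^23


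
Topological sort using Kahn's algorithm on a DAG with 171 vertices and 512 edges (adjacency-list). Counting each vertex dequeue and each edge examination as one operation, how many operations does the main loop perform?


Kahn's algorithm:
  1. Compute in-degrees: O(V + E)
  2. Process queue: each vertex dequeued once (O(V))
     each edge examined once (O(E))
Total = V + E = 171 + 512 = 683


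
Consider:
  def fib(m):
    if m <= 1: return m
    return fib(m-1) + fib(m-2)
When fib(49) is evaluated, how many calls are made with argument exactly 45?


Let N(m) = number of times fib(m) is called while evaluating fib(49).
N(49) = 1 (the initial call).
N(48) = 1 (only fib(49) calls it).
For 1 <= m <= 47: fib(m) is called by fib(m+1) and fib(m+2), so
  N(m) = N(m+1) + N(m+2).
fib(0) is called only by fib(2), so N(0) = N(2).
Walk down from m=49:
  N(49)=1, N(48)=1, N(47)=2, N(46)=3, N(45)=5
N(45) = 5


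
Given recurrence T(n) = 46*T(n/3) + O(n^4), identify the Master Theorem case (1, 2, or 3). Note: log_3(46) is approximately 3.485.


Master Theorem parameters: a=46, b=3, c=4
log_b(a) = 3.485
Compare b^c with a: 3^4 = 81 > 46, so c > log_b(a).
Comparing c=4 vs log_b(a)=3.485:
4 > 3.485 => Case 3
Result: T(n) = O(n^4)
Master Theorem case = 3


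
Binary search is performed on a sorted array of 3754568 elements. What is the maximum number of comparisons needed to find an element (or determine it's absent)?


Binary search halves the search space each comparison:
  Step 1: search space = 3754568 -> 1877284
  Step 2: search space = 1877284 -> 938642
  Step 3: search space = 938642 -> 469321
  Step 4: search space = 469321 -> 234660
  Step 5: search space = 234660 -> 117330
  Step 6: search space = 117330 -> 58665
  Step 7: search space = 58665 -> 29332
  Step 8: search space = 29332 -> 14666
  Step 9: search space = 14666 -> 7333
  Step 10: search space = 7333 -> 3666
  Step 11: search space = 3666 -> 1833
  Step 12: search space = 1833 -> 916
  Step 13: search space = 916 -> 458
  Step 14: search space = 458 -> 229
  Step 15: search space = 229 -> 114
  Step 16: search space = 114 -> 57
  Step 17: search space = 57 -> 28
  Step 18: search space = 28 -> 14
  Step 19: search space = 14 -> 7
  Step 20: search space = 7 -> 3
  Step 21: search space = 3 -> 1
  Step 22: search space = 1 (final check)
Maximum comparisons = floor(log2(3754568)) + 1 = 21 + 1 = 22


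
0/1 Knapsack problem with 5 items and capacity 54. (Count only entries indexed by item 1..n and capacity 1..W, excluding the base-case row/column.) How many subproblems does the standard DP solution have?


The DP table is indexed by (item, capacity).
Rows: 5 items
Columns: 54 capacity values (1 to W)
Total subproblems = 5 * 54 = 270


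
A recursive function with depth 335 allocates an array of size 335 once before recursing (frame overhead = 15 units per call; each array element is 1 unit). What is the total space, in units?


Array allocation: 335 units (allocated once)
Stack frames: 335 deep * 15 per frame = 5025 units
Total = 335 + 5025 = 5360


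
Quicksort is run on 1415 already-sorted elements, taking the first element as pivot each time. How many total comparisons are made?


Sum of comparisons per partition:
1414 + 1413 + ... + 1 + 0
= 1415 * (1415 - 1) / 2
= 1415 * 1414 / 2
= 1000405


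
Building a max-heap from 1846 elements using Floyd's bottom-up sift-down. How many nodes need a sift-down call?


In a heap of 1846 elements (0-indexed array):
  Last element index: 1845
  Parent of last element: floor((1845 - 1) / 2) = 922
  Internal nodes: indices 0 to 922
  Count = floor(1846/2) = 923


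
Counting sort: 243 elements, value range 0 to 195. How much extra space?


n = 243 (output array)
k = 196 (count array for 196 distinct values)
Extra space = 243 + 196 = 439


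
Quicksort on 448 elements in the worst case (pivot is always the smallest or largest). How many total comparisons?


In the worst case, each partition step picks the worst pivot:
  Partition 1: 447 comparisons (n-1 elements to compare)
  Partition 2: 446 comparisons
  Partition 3: 445 comparisons
  Partition 4: 444 comparisons
  Partition 5: 443 comparisons
  ...
  Last partition: 0 comparisons
Total = (n-1) + (n-2) + ... + 1 + 0 = n*(n-1)/2
= 448*447/2 = 100128


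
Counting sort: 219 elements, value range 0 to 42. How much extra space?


n = 219 (output array)
k = 43 (count array for 43 distinct values)
Extra space = 219 + 43 = 262


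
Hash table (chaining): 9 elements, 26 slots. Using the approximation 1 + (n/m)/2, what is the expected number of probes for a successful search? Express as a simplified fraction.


Computing expected probes:
alpha = 9/26
= 1 + alpha/2
= 1 + 9/(2*26)
= (2*26 + 9) / (2*26)
= 61/52


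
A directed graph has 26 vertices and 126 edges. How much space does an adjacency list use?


Adjacency list: one list head per vertex + one entry per edge
Vertex heads: 26
Edge entries: 126
Total = 26 + 126 = 152


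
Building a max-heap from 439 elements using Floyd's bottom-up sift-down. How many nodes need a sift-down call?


In a heap of 439 elements (0-indexed array):
  Last element index: 438
  Parent of last element: floor((438 - 1) / 2) = 218
  Internal nodes: indices 0 to 218
  Count = floor(439/2) = 219


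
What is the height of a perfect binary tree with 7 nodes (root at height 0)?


A perfect binary tree with 7 nodes:
  7 = 2^3 - 1
  Levels: 0, 1, ..., 2
  Height = 2


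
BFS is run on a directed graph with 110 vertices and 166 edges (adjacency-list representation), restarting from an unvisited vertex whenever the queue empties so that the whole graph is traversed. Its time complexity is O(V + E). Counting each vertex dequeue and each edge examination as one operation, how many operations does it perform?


A full BFS traversal dequeues each vertex exactly once and examines each directed edge exactly once.
V = 110 (vertex processing cost)
E = 166 (edge examination cost)
Total operations proportional to V + E = 110 + 166 = 276


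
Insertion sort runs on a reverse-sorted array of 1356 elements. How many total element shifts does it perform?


Sum of shifts = 1 + 2 + 3 + ... + 1355
= 1356 * 1355 / 2
= 1837380 / 2
= 918690


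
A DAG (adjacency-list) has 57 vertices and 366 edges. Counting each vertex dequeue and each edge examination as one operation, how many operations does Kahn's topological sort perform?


V = 57 (vertex processing)
E = 366 (edge processing)
V + E = 57 + 366 = 423


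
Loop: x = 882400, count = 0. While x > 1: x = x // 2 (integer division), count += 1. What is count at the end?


The variable x halves each step:
x = 882400 -> 441200 -> 220600 -> 110300 -> 55150 -> 27575 -> 13787 -> 6893 -> 3446 -> 1723 -> 861 -> 430 -> 215 -> 107 -> 53 -> 26 -> 13 -> 6 -> 3 -> 1
Number of halvings = floor(log2(882400)) = 19


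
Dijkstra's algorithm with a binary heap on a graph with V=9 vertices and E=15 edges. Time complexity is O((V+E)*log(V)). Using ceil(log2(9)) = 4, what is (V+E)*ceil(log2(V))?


Dijkstra with a binary heap: each vertex is extracted once, each edge may relax once.
Each heap operation costs O(log V).
V + E = 9 + 15 = 24
ceil(log2(9)) = 4 (since 2^3 = 8 < 9 <= 16 = 2^4)
Total heap work = (V+E) * ceil(log2(V)) = 24 * 4 = 96


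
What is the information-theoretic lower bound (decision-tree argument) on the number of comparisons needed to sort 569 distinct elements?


A binary decision tree of height h has at most 2^h leaves and needs at least n! of them, so h >= ceil(log2(n!)).
569! is far too large to multiply out, so use Stirling's series:
  ln(n!) ~ n ln n - n + (1/2) ln(2 pi n) + 1/(12n)  (error below 1/(360 n^3), negligible here)
  ln(569) = 6.3438804
  n ln n = 569 * 6.3438804 = 3609.6679
  (1/2) ln(2 pi * 569) = (1/2) ln(3575.1324) = 4.0909
  1/(12*569) = 0.0001
  ln(569!) ~ 3609.6679 - 569 + 4.0909 + 0.0001 = 3044.7589
Convert to base 2: log2(569!) = 3044.7589 / ln 2 = 3044.7589 / 0.69314718 = 4392.6586
ceil(4392.6586) = 4393


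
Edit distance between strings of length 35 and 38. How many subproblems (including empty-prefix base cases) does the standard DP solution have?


The table includes base cases (empty prefixes).
Rows: (m+1) = 36
Columns: (n+1) = 39
Total = 36 * 39 = 1404


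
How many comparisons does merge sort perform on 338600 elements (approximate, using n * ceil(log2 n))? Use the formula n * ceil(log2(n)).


Recursion depth: ceil(log2(338600)) = 19
Each recursion level merges n = 338600 elements
Total = 338600 * 19 = 6433400


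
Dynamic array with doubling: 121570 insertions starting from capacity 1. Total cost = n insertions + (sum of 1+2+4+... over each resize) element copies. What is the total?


n = 121570
Insertion costs: 121570
Resizes copy 1, 2, 4, ... up to the largest power of 2 that is <= n-1 = 121569, i.e. 65536.
Copy costs = 1 + 2 + 4 + 8 + 16 + 32 + 64 + 128 + 256 + 512 + 1024 + 2048 + 4096 + 8192 + 16384 + 32768 + 65536 = 131071
Total = 121570 + 131071 = 252641


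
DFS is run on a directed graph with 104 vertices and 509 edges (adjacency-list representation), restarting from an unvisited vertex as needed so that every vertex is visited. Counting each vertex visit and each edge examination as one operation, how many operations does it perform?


A full DFS traversal processes each vertex exactly once (push/pop on stack).
Each directed edge is examined once.
V = 104, E = 509
V + E = 613


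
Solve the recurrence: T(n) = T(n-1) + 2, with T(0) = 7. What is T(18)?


Unrolling the recurrence:
T(18) = T(17) + 2
       = T(16) + 2 + 2
       = T(15) + 2*3
       ...
       = T(0) + 2*18
       = 7 + 36 = 43


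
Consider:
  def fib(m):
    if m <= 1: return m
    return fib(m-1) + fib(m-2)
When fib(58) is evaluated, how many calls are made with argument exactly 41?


Let N(m) = number of times fib(m) is called while evaluating fib(58).
N(58) = 1 (the initial call).
N(57) = 1 (only fib(58) calls it).
For 1 <= m <= 56: fib(m) is called by fib(m+1) and fib(m+2), so
  N(m) = N(m+1) + N(m+2).
fib(0) is called only by fib(2), so N(0) = N(2).
Walk down from m=58:
  N(58)=1, N(57)=1, N(56)=2, N(55)=3, N(54)=5, N(53)=8, N(52)=13, N(51)=21, N(50)=34, N(49)=55, N(48)=89, N(47)=144, N(46)=233, N(45)=377, N(44)=610, N(43)=987, N(42)=1597, N(41)=2584
N(41) = 2584


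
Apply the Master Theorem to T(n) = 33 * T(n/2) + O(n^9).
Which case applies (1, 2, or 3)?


The Master Theorem: T(n) = a*T(n/b) + O(n^c)
  a = 33, b = 2, c = 9
log_b(a) = log_2(33) ~ 5.044
Compare b^c with a: 2^9 = 512 > 33, so c > log_b(a).
Since c > log_b(a), Case 3 applies.
T(n) = O(n^9)
Master Theorem case = 3


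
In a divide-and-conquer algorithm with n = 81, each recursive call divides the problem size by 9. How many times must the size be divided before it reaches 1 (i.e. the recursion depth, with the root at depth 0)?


Number of divisions = log_9(81)
Sizes: 81 -> 9 -> 1 (2 divisions)
Recursion depth = 2


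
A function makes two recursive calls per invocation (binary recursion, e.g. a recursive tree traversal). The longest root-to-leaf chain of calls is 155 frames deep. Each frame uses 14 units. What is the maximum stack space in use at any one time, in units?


Binary recursion: the two calls run one after the other, so only one root-to-leaf chain of frames is on the stack at a time.
Maximum depth (longest chain) = 155 frames
Each frame = 14 units
Max stack space = 155 * 14 = 2170


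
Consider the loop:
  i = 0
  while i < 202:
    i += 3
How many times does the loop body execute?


Starting at i = 0, each iteration adds 3.
Iterations until i >= 202:
  Iteration 1: i = 0 -> i = 3
  Iteration 2: i = 3 -> i = 6
  Iteration 3: i = 6 -> i = 9
  Iteration 4: i = 9 -> i = 12
  Iteration 5: i = 12 -> i = 15
  Iteration 6: i = 15 -> i = 18
  Iteration 7: i = 18 -> i = 21
  Iteration 8: i = 21 -> i = 24
  ... continuing ...
Total iterations = ceil(202/3) = 68


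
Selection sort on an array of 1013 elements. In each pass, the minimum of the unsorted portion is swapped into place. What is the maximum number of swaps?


Selection sort performs one swap per pass:
  Pass 1: find min in positions 0 to 1012, swap with position 0
  Pass 2: find min in positions 1 to 1012, swap with position 1
  Pass 3: find min in positions 2 to 1012, swap with position 2
  Pass 4: find min in positions 3 to 1012, swap with position 3
  Pass 5: find min in positions 4 to 1012, swap with position 4
  ... (1007 more passes)
Total passes (and swaps) = n - 1 = 1013 - 1 = 1012


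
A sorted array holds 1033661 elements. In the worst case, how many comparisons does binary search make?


Halving sequence: 1033661 -> 516830 -> 258415 -> 129207 -> 64603 -> 32301 -> 16150 -> 8075 -> 4037 -> 2018 -> 1009 -> 504 -> 252 -> 126 -> 63 -> 31 -> 15 -> 7 -> 3 -> 1
Number of halvings = 19
Max comparisons = 19 + 1 = 20


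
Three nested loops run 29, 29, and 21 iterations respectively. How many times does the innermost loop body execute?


Loop 1 (outermost): 29 iterations
Loop 2 (middle): 29 iterations per outer
Loop 3 (innermost): 21 iterations per middle
Total = 29 * 29 * 21 = 17661


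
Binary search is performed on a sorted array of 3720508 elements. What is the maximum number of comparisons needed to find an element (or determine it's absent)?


Binary search halves the search space each comparison:
  Step 1: search space = 3720508 -> 1860254
  Step 2: search space = 1860254 -> 930127
  Step 3: search space = 930127 -> 465063
  Step 4: search space = 465063 -> 232531
  Step 5: search space = 232531 -> 116265
  Step 6: search space = 116265 -> 58132
  Step 7: search space = 58132 -> 29066
  Step 8: search space = 29066 -> 14533
  Step 9: search space = 14533 -> 7266
  Step 10: search space = 7266 -> 3633
  Step 11: search space = 3633 -> 1816
  Step 12: search space = 1816 -> 908
  Step 13: search space = 908 -> 454
  Step 14: search space = 454 -> 227
  Step 15: search space = 227 -> 113
  Step 16: search space = 113 -> 56
  Step 17: search space = 56 -> 28
  Step 18: search space = 28 -> 14
  Step 19: search space = 14 -> 7
  Step 20: search space = 7 -> 3
  Step 21: search space = 3 -> 1
  Step 22: search space = 1 (final check)
Maximum comparisons = floor(log2(3720508)) + 1 = 21 + 1 = 22


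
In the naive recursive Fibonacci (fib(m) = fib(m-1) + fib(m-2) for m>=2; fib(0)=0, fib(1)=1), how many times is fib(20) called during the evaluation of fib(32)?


Let N(m) = number of times fib(m) is called while evaluating fib(32).
N(32) = 1 (the initial call).
N(31) = 1 (only fib(32) calls it).
For 1 <= m <= 30: fib(m) is called by fib(m+1) and fib(m+2), so
  N(m) = N(m+1) + N(m+2).
fib(0) is called only by fib(2), so N(0) = N(2).
Walk down from m=32:
  N(32)=1, N(31)=1, N(30)=2, N(29)=3, N(28)=5, N(27)=8, N(26)=13, N(25)=21, N(24)=34, N(23)=55, N(22)=89, N(21)=144, N(20)=233
N(20) = 233


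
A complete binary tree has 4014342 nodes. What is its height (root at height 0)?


In a complete binary tree, level k holds nodes 2^k .. 2^(k+1)-1 (1-indexed).
Height = floor(log2(n)) = floor(log2(4014342)) = 21
Check: 2^21 = 2097152 <= 4014342 < 4194304 = 2^22


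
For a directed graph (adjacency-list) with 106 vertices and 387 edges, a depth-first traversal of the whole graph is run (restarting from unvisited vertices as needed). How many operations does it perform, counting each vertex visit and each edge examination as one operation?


A full DFS traversal visits each vertex once and examines each edge once.
V = 106
E = 387
Sum = 106 + 387 = 493
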